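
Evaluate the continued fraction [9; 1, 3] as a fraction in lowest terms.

39/4

Using pₖ = aₖpₖ₋₁ + pₖ₋₂ and qₖ = aₖqₖ₋₁ + qₖ₋₂:
  k=0: a=9, p=9, q=1
  k=1: a=1, p=10, q=1
  k=2: a=3, p=39, q=4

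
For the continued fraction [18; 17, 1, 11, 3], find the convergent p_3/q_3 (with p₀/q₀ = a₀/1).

Using pₖ = aₖpₖ₋₁ + pₖ₋₂, qₖ = aₖqₖ₋₁ + qₖ₋₂ (with p₋₁=1, p₋₂=0, q₋₁=0, q₋₂=1):
  k=0: a=18, p=18, q=1
  k=1: a=17, p=307, q=17
  k=2: a=1, p=325, q=18
  k=3: a=11, p=3882, q=215

3882/215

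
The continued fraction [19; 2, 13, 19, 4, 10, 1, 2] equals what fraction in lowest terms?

1331155/68329

Fold from the inside: start with 2/1.
  1 + 1/2 = 3/2
  10 + 2/3 = 32/3
  4 + 3/32 = 131/32
  19 + 32/131 = 2521/131
  13 + 131/2521 = 32904/2521
  2 + 2521/32904 = 68329/32904
  19 + 32904/68329 = 1331155/68329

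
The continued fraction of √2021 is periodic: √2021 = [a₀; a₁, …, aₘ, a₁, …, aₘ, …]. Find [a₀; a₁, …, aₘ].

a₀ = ⌊√2021⌋ = 44.
With m₀=0, d₀=1 and mₖ₊₁ = dₖaₖ − mₖ, dₖ₊₁ = (n − mₖ₊₁²)/dₖ, aₖ₊₁ = ⌊(a₀+mₖ₊₁)/dₖ₊₁⌋:
  k=1: m=44, d=85, a=1
  k=2: m=41, d=4, a=21
  k=3: m=43, d=43, a=2
  k=4: m=43, d=4, a=21
  k=5: m=41, d=85, a=1
  k=6: m=44, d=1, a=88
d=1 and a=2a₀=88 at k=6, so the next step gives (m, d) = (44, 85) again — its k=1 value — and the period has length 6.

[44; 1, 21, 2, 21, 1, 88]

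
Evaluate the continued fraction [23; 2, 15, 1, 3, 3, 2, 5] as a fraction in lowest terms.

Using pₖ = aₖpₖ₋₁ + pₖ₋₂ and qₖ = aₖqₖ₋₁ + qₖ₋₂:
  k=0: a=23, p=23, q=1
  k=1: a=2, p=47, q=2
  k=2: a=15, p=728, q=31
  k=3: a=1, p=775, q=33
  k=4: a=3, p=3053, q=130
  k=5: a=3, p=9934, q=423
  k=6: a=2, p=22921, q=976
  k=7: a=5, p=124539, q=5303

124539/5303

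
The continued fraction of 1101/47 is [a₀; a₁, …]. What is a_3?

1

1101 = 23·47 + 20   →  a_0 = 23
47 = 2·20 + 7   →  a_1 = 2
20 = 2·7 + 6   →  a_2 = 2
7 = 1·6 + 1   →  a_3 = 1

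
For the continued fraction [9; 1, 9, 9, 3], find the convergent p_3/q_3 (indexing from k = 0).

901/91

Using pₖ = aₖpₖ₋₁ + pₖ₋₂, qₖ = aₖqₖ₋₁ + qₖ₋₂ (with p₋₁=1, p₋₂=0, q₋₁=0, q₋₂=1):
  k=0: a=9, p=9, q=1
  k=1: a=1, p=10, q=1
  k=2: a=9, p=99, q=10
  k=3: a=9, p=901, q=91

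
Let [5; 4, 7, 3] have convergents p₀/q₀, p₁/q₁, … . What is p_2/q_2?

152/29

Using pₖ = aₖpₖ₋₁ + pₖ₋₂, qₖ = aₖqₖ₋₁ + qₖ₋₂ (with p₋₁=1, p₋₂=0, q₋₁=0, q₋₂=1):
  k=0: a=5, p=5, q=1
  k=1: a=4, p=21, q=4
  k=2: a=7, p=152, q=29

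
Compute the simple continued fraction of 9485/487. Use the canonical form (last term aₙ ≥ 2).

9485 = 19*487 + 232
487 = 2*232 + 23
232 = 10*23 + 2
23 = 11*2 + 1
2 = 2*1 + 0  (stop)
So 9485/487 = [19; 2, 10, 11, 2].

[19; 2, 10, 11, 2]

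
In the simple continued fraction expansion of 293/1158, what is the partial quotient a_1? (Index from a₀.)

3

293 = 0·1158 + 293   →  a_0 = 0
1158 = 3·293 + 279   →  a_1 = 3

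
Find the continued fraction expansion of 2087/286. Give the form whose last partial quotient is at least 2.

[7; 3, 2, 1, 2, 1, 7]

2087 = 7*286 + 85
286 = 3*85 + 31
85 = 2*31 + 23
31 = 1*23 + 8
23 = 2*8 + 7
8 = 1*7 + 1
7 = 7*1 + 0  (stop)
So 2087/286 = [7; 3, 2, 1, 2, 1, 7].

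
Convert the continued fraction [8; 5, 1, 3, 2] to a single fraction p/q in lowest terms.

Using pₖ = aₖpₖ₋₁ + pₖ₋₂ and qₖ = aₖqₖ₋₁ + qₖ₋₂:
  k=0: a=8, p=8, q=1
  k=1: a=5, p=41, q=5
  k=2: a=1, p=49, q=6
  k=3: a=3, p=188, q=23
  k=4: a=2, p=425, q=52

425/52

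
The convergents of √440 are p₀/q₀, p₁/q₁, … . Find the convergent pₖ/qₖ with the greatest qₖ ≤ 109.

881/42

√440 = [20; 1, 40, …] (period length 2).
Convergents:
  p_0/q_0 = 20/1
  p_1/q_1 = 21/1
  p_2/q_2 = 860/41
  p_3/q_3 = 881/42
  p_4/q_4 = 36100/1721
q_3 = 42 ≤ 109 < 1721 = q_4, so the answer is 881/42.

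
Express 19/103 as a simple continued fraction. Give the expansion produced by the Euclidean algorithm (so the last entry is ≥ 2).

19 = 0*103 + 19
103 = 5*19 + 8
19 = 2*8 + 3
8 = 2*3 + 2
3 = 1*2 + 1
2 = 2*1 + 0  (stop)
So 19/103 = [0; 5, 2, 2, 1, 2].

[0; 5, 2, 2, 1, 2]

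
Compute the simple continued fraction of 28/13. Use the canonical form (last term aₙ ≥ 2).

[2; 6, 2]

28 = 2*13 + 2
13 = 6*2 + 1
2 = 2*1 + 0  (stop)
So 28/13 = [2; 6, 2].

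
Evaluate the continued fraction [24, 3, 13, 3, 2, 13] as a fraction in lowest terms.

93433/3841

Using pₖ = aₖpₖ₋₁ + pₖ₋₂ and qₖ = aₖqₖ₋₁ + qₖ₋₂:
  k=0: a=24, p=24, q=1
  k=1: a=3, p=73, q=3
  k=2: a=13, p=973, q=40
  k=3: a=3, p=2992, q=123
  k=4: a=2, p=6957, q=286
  k=5: a=13, p=93433, q=3841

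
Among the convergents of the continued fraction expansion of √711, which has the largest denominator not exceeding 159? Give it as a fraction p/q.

√711 = [26; 1, 1, 1, 52, …] (period length 4).
Convergents:
  p_0/q_0 = 26/1
  p_1/q_1 = 27/1
  p_2/q_2 = 53/2
  p_3/q_3 = 80/3
  p_4/q_4 = 4213/158
  p_5/q_5 = 4293/161
q_4 = 158 ≤ 159 < 161 = q_5, so the answer is 4213/158.

4213/158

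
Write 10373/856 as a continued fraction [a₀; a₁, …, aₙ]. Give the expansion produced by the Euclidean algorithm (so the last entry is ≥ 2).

[12; 8, 2, 9, 1, 1, 2]

10373 = 12·856 + 101
856 = 8·101 + 48
101 = 2·48 + 5
48 = 9·5 + 3
5 = 1·3 + 2
3 = 1·2 + 1
2 = 2·1 + 0  (stop)
So 10373/856 = [12; 8, 2, 9, 1, 1, 2].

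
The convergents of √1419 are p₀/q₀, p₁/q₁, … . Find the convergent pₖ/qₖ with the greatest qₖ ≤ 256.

8551/227

√1419 = [37; 1, 2, 37, 2, 1, 74, …] (period length 6).
Convergents:
  p_0/q_0 = 37/1
  p_1/q_1 = 38/1
  p_2/q_2 = 113/3
  p_3/q_3 = 4219/112
  p_4/q_4 = 8551/227
  p_5/q_5 = 12770/339
q_4 = 227 ≤ 256 < 339 = q_5, so the answer is 8551/227.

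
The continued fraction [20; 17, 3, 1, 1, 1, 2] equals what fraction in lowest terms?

10049/501

Fold from the inside: start with 2/1.
  1 + 1/2 = 3/2
  1 + 2/3 = 5/3
  1 + 3/5 = 8/5
  3 + 5/8 = 29/8
  17 + 8/29 = 501/29
  20 + 29/501 = 10049/501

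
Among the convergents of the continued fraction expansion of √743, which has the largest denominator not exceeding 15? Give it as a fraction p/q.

√743 = [27; 3, 1, 7, 27, 7, 1, 3, 54, …] (period length 8).
Convergents:
  p_0/q_0 = 27/1
  p_1/q_1 = 82/3
  p_2/q_2 = 109/4
  p_3/q_3 = 845/31
q_2 = 4 ≤ 15 < 31 = q_3, so the answer is 109/4.

109/4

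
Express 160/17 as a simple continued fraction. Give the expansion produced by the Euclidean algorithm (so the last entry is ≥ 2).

[9; 2, 2, 3]

160 = 9·17 + 7
17 = 2·7 + 3
7 = 2·3 + 1
3 = 3·1 + 0  (stop)
So 160/17 = [9; 2, 2, 3].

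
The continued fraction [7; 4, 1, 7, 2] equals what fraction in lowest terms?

598/83

Fold from the inside: start with 2/1.
  7 + 1/2 = 15/2
  1 + 2/15 = 17/15
  4 + 15/17 = 83/17
  7 + 17/83 = 598/83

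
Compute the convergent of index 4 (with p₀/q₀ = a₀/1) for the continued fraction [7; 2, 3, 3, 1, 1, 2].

223/30

Using pₖ = aₖpₖ₋₁ + pₖ₋₂, qₖ = aₖqₖ₋₁ + qₖ₋₂ (with p₋₁=1, p₋₂=0, q₋₁=0, q₋₂=1):
  k=0: a=7, p=7, q=1
  k=1: a=2, p=15, q=2
  k=2: a=3, p=52, q=7
  k=3: a=3, p=171, q=23
  k=4: a=1, p=223, q=30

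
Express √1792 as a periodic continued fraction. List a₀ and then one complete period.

a₀ = ⌊√1792⌋ = 42.
With m₀=0, d₀=1 and mₖ₊₁ = dₖaₖ − mₖ, dₖ₊₁ = (n − mₖ₊₁²)/dₖ, aₖ₊₁ = ⌊(a₀+mₖ₊₁)/dₖ₊₁⌋:
  k=1: m=42, d=28, a=3
  k=2: m=42, d=1, a=84
d=1 and a=2a₀=84 at k=2, so the next step gives (m, d) = (42, 28) again — its k=1 value — and the period has length 2.

[42; 3, 84]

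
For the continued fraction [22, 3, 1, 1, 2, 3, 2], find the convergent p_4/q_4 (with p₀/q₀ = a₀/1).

Using pₖ = aₖpₖ₋₁ + pₖ₋₂, qₖ = aₖqₖ₋₁ + qₖ₋₂ (with p₋₁=1, p₋₂=0, q₋₁=0, q₋₂=1):
  k=0: a=22, p=22, q=1
  k=1: a=3, p=67, q=3
  k=2: a=1, p=89, q=4
  k=3: a=1, p=156, q=7
  k=4: a=2, p=401, q=18

401/18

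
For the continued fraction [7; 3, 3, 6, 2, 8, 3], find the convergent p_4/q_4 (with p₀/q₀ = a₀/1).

Using pₖ = aₖpₖ₋₁ + pₖ₋₂, qₖ = aₖqₖ₋₁ + qₖ₋₂ (with p₋₁=1, p₋₂=0, q₋₁=0, q₋₂=1):
  k=0: a=7, p=7, q=1
  k=1: a=3, p=22, q=3
  k=2: a=3, p=73, q=10
  k=3: a=6, p=460, q=63
  k=4: a=2, p=993, q=136

993/136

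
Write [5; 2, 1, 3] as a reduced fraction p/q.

59/11

Using pₖ = aₖpₖ₋₁ + pₖ₋₂ and qₖ = aₖqₖ₋₁ + qₖ₋₂:
  k=0: a=5, p=5, q=1
  k=1: a=2, p=11, q=2
  k=2: a=1, p=16, q=3
  k=3: a=3, p=59, q=11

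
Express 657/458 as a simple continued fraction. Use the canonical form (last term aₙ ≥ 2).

657 = 1*458 + 199
458 = 2*199 + 60
199 = 3*60 + 19
60 = 3*19 + 3
19 = 6*3 + 1
3 = 3*1 + 0  (stop)
So 657/458 = [1; 2, 3, 3, 6, 3].

[1; 2, 3, 3, 6, 3]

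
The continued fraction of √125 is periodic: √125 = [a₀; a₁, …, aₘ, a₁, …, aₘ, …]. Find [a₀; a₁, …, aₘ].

[11; 5, 1, 1, 5, 22]

a₀ = ⌊√125⌋ = 11.
With m₀=0, d₀=1 and mₖ₊₁ = dₖaₖ − mₖ, dₖ₊₁ = (n − mₖ₊₁²)/dₖ, aₖ₊₁ = ⌊(a₀+mₖ₊₁)/dₖ₊₁⌋:
  k=1: m=11, d=4, a=5
  k=2: m=9, d=11, a=1
  k=3: m=2, d=11, a=1
  k=4: m=9, d=4, a=5
  k=5: m=11, d=1, a=22
d=1 and a=2a₀=22 at k=5, so the next step gives (m, d) = (11, 4) again — its k=1 value — and the period has length 5.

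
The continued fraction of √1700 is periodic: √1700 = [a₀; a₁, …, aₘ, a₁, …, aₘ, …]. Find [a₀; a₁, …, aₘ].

[41; 4, 3, 20, 3, 4, 82]

a₀ = ⌊√1700⌋ = 41.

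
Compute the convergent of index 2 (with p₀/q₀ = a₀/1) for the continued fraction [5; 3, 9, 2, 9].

Using pₖ = aₖpₖ₋₁ + pₖ₋₂, qₖ = aₖqₖ₋₁ + qₖ₋₂ (with p₋₁=1, p₋₂=0, q₋₁=0, q₋₂=1):
  k=0: a=5, p=5, q=1
  k=1: a=3, p=16, q=3
  k=2: a=9, p=149, q=28

149/28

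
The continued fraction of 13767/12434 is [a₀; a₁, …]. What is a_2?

3

13767 = 1·12434 + 1333   →  a_0 = 1
12434 = 9·1333 + 437   →  a_1 = 9
1333 = 3·437 + 22   →  a_2 = 3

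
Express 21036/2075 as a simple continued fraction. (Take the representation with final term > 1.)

21036 = 10·2075 + 286
2075 = 7·286 + 73
286 = 3·73 + 67
73 = 1·67 + 6
67 = 11·6 + 1
6 = 6·1 + 0  (stop)
So 21036/2075 = [10; 7, 3, 1, 11, 6].

[10; 7, 3, 1, 11, 6]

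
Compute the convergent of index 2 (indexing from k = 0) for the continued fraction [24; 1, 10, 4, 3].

Using pₖ = aₖpₖ₋₁ + pₖ₋₂, qₖ = aₖqₖ₋₁ + qₖ₋₂ (with p₋₁=1, p₋₂=0, q₋₁=0, q₋₂=1):
  k=0: a=24, p=24, q=1
  k=1: a=1, p=25, q=1
  k=2: a=10, p=274, q=11

274/11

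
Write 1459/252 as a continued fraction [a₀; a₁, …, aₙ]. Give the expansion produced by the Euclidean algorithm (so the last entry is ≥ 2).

[5; 1, 3, 1, 3, 13]

1459 = 5·252 + 199
252 = 1·199 + 53
199 = 3·53 + 40
53 = 1·40 + 13
40 = 3·13 + 1
13 = 13·1 + 0  (stop)
So 1459/252 = [5; 1, 3, 1, 3, 13].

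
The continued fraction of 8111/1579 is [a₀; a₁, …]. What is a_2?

8111 = 5·1579 + 216   →  a_0 = 5
1579 = 7·216 + 67   →  a_1 = 7
216 = 3·67 + 15   →  a_2 = 3

3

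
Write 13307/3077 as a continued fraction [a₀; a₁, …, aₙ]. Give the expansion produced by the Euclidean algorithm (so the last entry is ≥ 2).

13307 = 4×3077 + 999
3077 = 3×999 + 80
999 = 12×80 + 39
80 = 2×39 + 2
39 = 19×2 + 1
2 = 2×1 + 0  (stop)
So 13307/3077 = [4; 3, 12, 2, 19, 2].

[4; 3, 12, 2, 19, 2]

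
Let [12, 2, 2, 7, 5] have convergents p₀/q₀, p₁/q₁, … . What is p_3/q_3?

459/37

Using pₖ = aₖpₖ₋₁ + pₖ₋₂, qₖ = aₖqₖ₋₁ + qₖ₋₂ (with p₋₁=1, p₋₂=0, q₋₁=0, q₋₂=1):
  k=0: a=12, p=12, q=1
  k=1: a=2, p=25, q=2
  k=2: a=2, p=62, q=5
  k=3: a=7, p=459, q=37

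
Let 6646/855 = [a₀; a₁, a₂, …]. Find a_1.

1

6646 = 7·855 + 661   →  a_0 = 7
855 = 1·661 + 194   →  a_1 = 1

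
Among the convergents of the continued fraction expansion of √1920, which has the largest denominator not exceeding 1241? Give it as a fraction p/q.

√1920 = [43; 1, 4, 2, 21, 2, 4, 1, 86, …] (period length 8).
Convergents:
  p_0/q_0 = 43/1
  p_1/q_1 = 44/1
  p_2/q_2 = 219/5
  p_3/q_3 = 482/11
  p_4/q_4 = 10341/236
  p_5/q_5 = 21164/483
  p_6/q_6 = 94997/2168
q_5 = 483 ≤ 1241 < 2168 = q_6, so the answer is 21164/483.

21164/483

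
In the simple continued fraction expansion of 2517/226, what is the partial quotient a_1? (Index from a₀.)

2517 = 11·226 + 31   →  a_0 = 11
226 = 7·31 + 9   →  a_1 = 7

7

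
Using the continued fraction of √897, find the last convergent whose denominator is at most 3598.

√897 = [29; 1, 18, 1, 58, …] (period length 4).
Convergents:
  p_0/q_0 = 29/1
  p_1/q_1 = 30/1
  p_2/q_2 = 569/19
  p_3/q_3 = 599/20
  p_4/q_4 = 35311/1179
  p_5/q_5 = 35910/1199
  p_6/q_6 = 681691/22761
q_5 = 1199 ≤ 3598 < 22761 = q_6, so the answer is 35910/1199.

35910/1199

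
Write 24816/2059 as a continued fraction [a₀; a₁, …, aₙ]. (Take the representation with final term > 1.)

24816 = 12·2059 + 108
2059 = 19·108 + 7
108 = 15·7 + 3
7 = 2·3 + 1
3 = 3·1 + 0  (stop)
So 24816/2059 = [12; 19, 15, 2, 3].

[12; 19, 15, 2, 3]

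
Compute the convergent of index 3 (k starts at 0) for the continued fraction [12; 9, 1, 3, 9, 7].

Using pₖ = aₖpₖ₋₁ + pₖ₋₂, qₖ = aₖqₖ₋₁ + qₖ₋₂ (with p₋₁=1, p₋₂=0, q₋₁=0, q₋₂=1):
  k=0: a=12, p=12, q=1
  k=1: a=9, p=109, q=9
  k=2: a=1, p=121, q=10
  k=3: a=3, p=472, q=39

472/39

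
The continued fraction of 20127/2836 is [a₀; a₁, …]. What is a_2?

20127 = 7·2836 + 275   →  a_0 = 7
2836 = 10·275 + 86   →  a_1 = 10
275 = 3·86 + 17   →  a_2 = 3

3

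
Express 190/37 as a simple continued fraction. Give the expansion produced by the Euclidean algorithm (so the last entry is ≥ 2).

190 = 5·37 + 5
37 = 7·5 + 2
5 = 2·2 + 1
2 = 2·1 + 0  (stop)
So 190/37 = [5; 7, 2, 2].

[5; 7, 2, 2]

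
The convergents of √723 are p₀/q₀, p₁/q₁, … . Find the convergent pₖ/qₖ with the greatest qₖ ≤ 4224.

104086/3871

√723 = [26; 1, 7, 1, 52, …] (period length 4).
Convergents:
  p_0/q_0 = 26/1
  p_1/q_1 = 27/1
  p_2/q_2 = 215/8
  p_3/q_3 = 242/9
  p_4/q_4 = 12799/476
  p_5/q_5 = 13041/485
  p_6/q_6 = 104086/3871
  p_7/q_7 = 117127/4356
q_6 = 3871 ≤ 4224 < 4356 = q_7, so the answer is 104086/3871.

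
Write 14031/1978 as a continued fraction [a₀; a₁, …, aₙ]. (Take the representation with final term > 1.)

[7; 10, 1, 2, 4, 14]

14031 = 7·1978 + 185
1978 = 10·185 + 128
185 = 1·128 + 57
128 = 2·57 + 14
57 = 4·14 + 1
14 = 14·1 + 0  (stop)
So 14031/1978 = [7; 10, 1, 2, 4, 14].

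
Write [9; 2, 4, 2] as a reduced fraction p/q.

Fold from the inside: start with 2/1.
  4 + 1/2 = 9/2
  2 + 2/9 = 20/9
  9 + 9/20 = 189/20

189/20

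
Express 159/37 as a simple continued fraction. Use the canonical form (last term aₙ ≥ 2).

159 = 4*37 + 11
37 = 3*11 + 4
11 = 2*4 + 3
4 = 1*3 + 1
3 = 3*1 + 0  (stop)
So 159/37 = [4; 3, 2, 1, 3].

[4; 3, 2, 1, 3]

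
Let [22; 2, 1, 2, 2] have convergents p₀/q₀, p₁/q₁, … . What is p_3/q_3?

Using pₖ = aₖpₖ₋₁ + pₖ₋₂, qₖ = aₖqₖ₋₁ + qₖ₋₂ (with p₋₁=1, p₋₂=0, q₋₁=0, q₋₂=1):
  k=0: a=22, p=22, q=1
  k=1: a=2, p=45, q=2
  k=2: a=1, p=67, q=3
  k=3: a=2, p=179, q=8

179/8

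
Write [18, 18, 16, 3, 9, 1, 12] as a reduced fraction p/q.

Fold from the inside: start with 12/1.
  1 + 1/12 = 13/12
  9 + 12/13 = 129/13
  3 + 13/129 = 400/129
  16 + 129/400 = 6529/400
  18 + 400/6529 = 117922/6529
  18 + 6529/117922 = 2129125/117922

2129125/117922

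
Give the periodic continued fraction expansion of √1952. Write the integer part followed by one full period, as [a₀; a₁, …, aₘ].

[44; 5, 1, 1, 21, 1, 1, 5, 88]

a₀ = ⌊√1952⌋ = 44.
With m₀=0, d₀=1 and mₖ₊₁ = dₖaₖ − mₖ, dₖ₊₁ = (n − mₖ₊₁²)/dₖ, aₖ₊₁ = ⌊(a₀+mₖ₊₁)/dₖ₊₁⌋:
  k=1: m=44, d=16, a=5
  k=2: m=36, d=41, a=1
  k=3: m=5, d=47, a=1
  k=4: m=42, d=4, a=21
  k=5: m=42, d=47, a=1
  k=6: m=5, d=41, a=1
  k=7: m=36, d=16, a=5
  k=8: m=44, d=1, a=88
d=1 and a=2a₀=88 at k=8, so the next step gives (m, d) = (44, 16) again — its k=1 value — and the period has length 8.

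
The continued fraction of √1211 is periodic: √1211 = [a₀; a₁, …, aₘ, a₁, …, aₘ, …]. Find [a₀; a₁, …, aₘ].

a₀ = ⌊√1211⌋ = 34.
With m₀=0, d₀=1 and mₖ₊₁ = dₖaₖ − mₖ, dₖ₊₁ = (n − mₖ₊₁²)/dₖ, aₖ₊₁ = ⌊(a₀+mₖ₊₁)/dₖ₊₁⌋:
  k=1: m=34, d=55, a=1
  k=2: m=21, d=14, a=3
  k=3: m=21, d=55, a=1
  k=4: m=34, d=1, a=68
d=1 and a=2a₀=68 at k=4, so the next step gives (m, d) = (34, 55) again — its k=1 value — and the period has length 4.

[34; 1, 3, 1, 68]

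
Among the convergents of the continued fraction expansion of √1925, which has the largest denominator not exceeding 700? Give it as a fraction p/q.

√1925 = [43; 1, 6, 1, 86, …] (period length 4).
Convergents:
  p_0/q_0 = 43/1
  p_1/q_1 = 44/1
  p_2/q_2 = 307/7
  p_3/q_3 = 351/8
  p_4/q_4 = 30493/695
  p_5/q_5 = 30844/703
q_4 = 695 ≤ 700 < 703 = q_5, so the answer is 30493/695.

30493/695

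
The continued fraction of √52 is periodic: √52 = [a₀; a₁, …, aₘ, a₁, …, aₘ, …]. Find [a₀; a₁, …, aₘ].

[7; 4, 1, 2, 1, 4, 14]

a₀ = ⌊√52⌋ = 7.
With m₀=0, d₀=1 and mₖ₊₁ = dₖaₖ − mₖ, dₖ₊₁ = (n − mₖ₊₁²)/dₖ, aₖ₊₁ = ⌊(a₀+mₖ₊₁)/dₖ₊₁⌋:
  k=1: m=7, d=3, a=4
  k=2: m=5, d=9, a=1
  k=3: m=4, d=4, a=2
  k=4: m=4, d=9, a=1
  k=5: m=5, d=3, a=4
  k=6: m=7, d=1, a=14
d=1 and a=2a₀=14 at k=6, so the next step gives (m, d) = (7, 3) again — its k=1 value — and the period has length 6.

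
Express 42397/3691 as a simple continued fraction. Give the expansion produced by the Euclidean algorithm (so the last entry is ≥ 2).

42397 = 11×3691 + 1796
3691 = 2×1796 + 99
1796 = 18×99 + 14
99 = 7×14 + 1
14 = 14×1 + 0  (stop)
So 42397/3691 = [11; 2, 18, 7, 14].

[11; 2, 18, 7, 14]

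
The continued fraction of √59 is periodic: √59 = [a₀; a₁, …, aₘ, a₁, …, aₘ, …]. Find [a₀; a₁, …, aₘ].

a₀ = ⌊√59⌋ = 7.
With m₀=0, d₀=1 and mₖ₊₁ = dₖaₖ − mₖ, dₖ₊₁ = (n − mₖ₊₁²)/dₖ, aₖ₊₁ = ⌊(a₀+mₖ₊₁)/dₖ₊₁⌋:
  k=1: m=7, d=10, a=1
  k=2: m=3, d=5, a=2
  k=3: m=7, d=2, a=7
  k=4: m=7, d=5, a=2
  k=5: m=3, d=10, a=1
  k=6: m=7, d=1, a=14
d=1 and a=2a₀=14 at k=6, so the next step gives (m, d) = (7, 10) again — its k=1 value — and the period has length 6.

[7; 1, 2, 7, 2, 1, 14]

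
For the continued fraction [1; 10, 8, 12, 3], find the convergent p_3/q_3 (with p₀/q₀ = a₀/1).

1079/982

Using pₖ = aₖpₖ₋₁ + pₖ₋₂, qₖ = aₖqₖ₋₁ + qₖ₋₂ (with p₋₁=1, p₋₂=0, q₋₁=0, q₋₂=1):
  k=0: a=1, p=1, q=1
  k=1: a=10, p=11, q=10
  k=2: a=8, p=89, q=81
  k=3: a=12, p=1079, q=982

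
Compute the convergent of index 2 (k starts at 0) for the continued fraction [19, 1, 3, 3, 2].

79/4

Using pₖ = aₖpₖ₋₁ + pₖ₋₂, qₖ = aₖqₖ₋₁ + qₖ₋₂ (with p₋₁=1, p₋₂=0, q₋₁=0, q₋₂=1):
  k=0: a=19, p=19, q=1
  k=1: a=1, p=20, q=1
  k=2: a=3, p=79, q=4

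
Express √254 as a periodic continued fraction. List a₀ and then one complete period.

a₀ = ⌊√254⌋ = 15.

[15; 1, 14, 1, 30]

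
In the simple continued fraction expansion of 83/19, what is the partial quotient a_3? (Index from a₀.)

83 = 4·19 + 7   →  a_0 = 4
19 = 2·7 + 5   →  a_1 = 2
7 = 1·5 + 2   →  a_2 = 1
5 = 2·2 + 1   →  a_3 = 2

2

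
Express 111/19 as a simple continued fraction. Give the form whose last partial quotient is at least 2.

111 = 5×19 + 16
19 = 1×16 + 3
16 = 5×3 + 1
3 = 3×1 + 0  (stop)
So 111/19 = [5; 1, 5, 3].

[5; 1, 5, 3]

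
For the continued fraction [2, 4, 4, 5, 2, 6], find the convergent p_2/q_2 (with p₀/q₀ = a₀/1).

38/17

Using pₖ = aₖpₖ₋₁ + pₖ₋₂, qₖ = aₖqₖ₋₁ + qₖ₋₂ (with p₋₁=1, p₋₂=0, q₋₁=0, q₋₂=1):
  k=0: a=2, p=2, q=1
  k=1: a=4, p=9, q=4
  k=2: a=4, p=38, q=17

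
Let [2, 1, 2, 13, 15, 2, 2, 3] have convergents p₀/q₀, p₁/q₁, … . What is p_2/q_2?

Using pₖ = aₖpₖ₋₁ + pₖ₋₂, qₖ = aₖqₖ₋₁ + qₖ₋₂ (with p₋₁=1, p₋₂=0, q₋₁=0, q₋₂=1):
  k=0: a=2, p=2, q=1
  k=1: a=1, p=3, q=1
  k=2: a=2, p=8, q=3

8/3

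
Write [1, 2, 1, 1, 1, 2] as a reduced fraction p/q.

Using pₖ = aₖpₖ₋₁ + pₖ₋₂ and qₖ = aₖqₖ₋₁ + qₖ₋₂:
  k=0: a=1, p=1, q=1
  k=1: a=2, p=3, q=2
  k=2: a=1, p=4, q=3
  k=3: a=1, p=7, q=5
  k=4: a=1, p=11, q=8
  k=5: a=2, p=29, q=21

29/21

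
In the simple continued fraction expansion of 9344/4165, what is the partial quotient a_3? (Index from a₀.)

3

9344 = 2·4165 + 1014   →  a_0 = 2
4165 = 4·1014 + 109   →  a_1 = 4
1014 = 9·109 + 33   →  a_2 = 9
109 = 3·33 + 10   →  a_3 = 3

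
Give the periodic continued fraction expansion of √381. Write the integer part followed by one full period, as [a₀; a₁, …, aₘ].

a₀ = ⌊√381⌋ = 19.
With m₀=0, d₀=1 and mₖ₊₁ = dₖaₖ − mₖ, dₖ₊₁ = (n − mₖ₊₁²)/dₖ, aₖ₊₁ = ⌊(a₀+mₖ₊₁)/dₖ₊₁⌋:
  k=1: m=19, d=20, a=1
  k=2: m=1, d=19, a=1
  k=3: m=18, d=3, a=12
  k=4: m=18, d=19, a=1
  k=5: m=1, d=20, a=1
  k=6: m=19, d=1, a=38
d=1 and a=2a₀=38 at k=6, so the next step gives (m, d) = (19, 20) again — its k=1 value — and the period has length 6.

[19; 1, 1, 12, 1, 1, 38]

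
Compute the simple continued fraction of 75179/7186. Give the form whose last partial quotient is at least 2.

75179 = 10*7186 + 3319
7186 = 2*3319 + 548
3319 = 6*548 + 31
548 = 17*31 + 21
31 = 1*21 + 10
21 = 2*10 + 1
10 = 10*1 + 0  (stop)
So 75179/7186 = [10; 2, 6, 17, 1, 2, 10].

[10; 2, 6, 17, 1, 2, 10]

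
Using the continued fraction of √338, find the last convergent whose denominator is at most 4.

55/3

√338 = [18; 2, 1, 1, 2, 36, …] (period length 5).
Convergents:
  p_0/q_0 = 18/1
  p_1/q_1 = 37/2
  p_2/q_2 = 55/3
  p_3/q_3 = 92/5
q_2 = 3 ≤ 4 < 5 = q_3, so the answer is 55/3.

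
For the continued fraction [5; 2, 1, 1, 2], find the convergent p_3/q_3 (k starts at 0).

Using pₖ = aₖpₖ₋₁ + pₖ₋₂, qₖ = aₖqₖ₋₁ + qₖ₋₂ (with p₋₁=1, p₋₂=0, q₋₁=0, q₋₂=1):
  k=0: a=5, p=5, q=1
  k=1: a=2, p=11, q=2
  k=2: a=1, p=16, q=3
  k=3: a=1, p=27, q=5

27/5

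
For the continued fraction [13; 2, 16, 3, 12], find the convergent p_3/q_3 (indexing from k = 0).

Using pₖ = aₖpₖ₋₁ + pₖ₋₂, qₖ = aₖqₖ₋₁ + qₖ₋₂ (with p₋₁=1, p₋₂=0, q₋₁=0, q₋₂=1):
  k=0: a=13, p=13, q=1
  k=1: a=2, p=27, q=2
  k=2: a=16, p=445, q=33
  k=3: a=3, p=1362, q=101

1362/101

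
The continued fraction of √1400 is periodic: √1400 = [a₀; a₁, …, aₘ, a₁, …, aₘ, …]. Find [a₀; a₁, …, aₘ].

[37; 2, 2, 2, 74]

a₀ = ⌊√1400⌋ = 37.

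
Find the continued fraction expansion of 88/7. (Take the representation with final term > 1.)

88 = 12×7 + 4
7 = 1×4 + 3
4 = 1×3 + 1
3 = 3×1 + 0  (stop)
So 88/7 = [12; 1, 1, 3].

[12; 1, 1, 3]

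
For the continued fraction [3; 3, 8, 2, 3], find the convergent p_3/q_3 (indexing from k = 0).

Using pₖ = aₖpₖ₋₁ + pₖ₋₂, qₖ = aₖqₖ₋₁ + qₖ₋₂ (with p₋₁=1, p₋₂=0, q₋₁=0, q₋₂=1):
  k=0: a=3, p=3, q=1
  k=1: a=3, p=10, q=3
  k=2: a=8, p=83, q=25
  k=3: a=2, p=176, q=53

176/53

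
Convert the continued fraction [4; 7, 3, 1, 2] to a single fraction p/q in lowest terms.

Using pₖ = aₖpₖ₋₁ + pₖ₋₂ and qₖ = aₖqₖ₋₁ + qₖ₋₂:
  k=0: a=4, p=4, q=1
  k=1: a=7, p=29, q=7
  k=2: a=3, p=91, q=22
  k=3: a=1, p=120, q=29
  k=4: a=2, p=331, q=80

331/80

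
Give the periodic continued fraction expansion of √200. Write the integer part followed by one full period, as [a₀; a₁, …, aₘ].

[14; 7, 28]

a₀ = ⌊√200⌋ = 14.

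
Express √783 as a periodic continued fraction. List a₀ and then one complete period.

[27; 1, 54]

a₀ = ⌊√783⌋ = 27.
With m₀=0, d₀=1 and mₖ₊₁ = dₖaₖ − mₖ, dₖ₊₁ = (n − mₖ₊₁²)/dₖ, aₖ₊₁ = ⌊(a₀+mₖ₊₁)/dₖ₊₁⌋:
  k=1: m=27, d=54, a=1
  k=2: m=27, d=1, a=54
d=1 and a=2a₀=54 at k=2, so the next step gives (m, d) = (27, 54) again — its k=1 value — and the period has length 2.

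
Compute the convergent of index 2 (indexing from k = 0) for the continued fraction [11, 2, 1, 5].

Using pₖ = aₖpₖ₋₁ + pₖ₋₂, qₖ = aₖqₖ₋₁ + qₖ₋₂ (with p₋₁=1, p₋₂=0, q₋₁=0, q₋₂=1):
  k=0: a=11, p=11, q=1
  k=1: a=2, p=23, q=2
  k=2: a=1, p=34, q=3

34/3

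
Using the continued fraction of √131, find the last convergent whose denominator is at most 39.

103/9

√131 = [11; 2, 4, 11, 4, 2, 22, …] (period length 6).
Convergents:
  p_0/q_0 = 11/1
  p_1/q_1 = 23/2
  p_2/q_2 = 103/9
  p_3/q_3 = 1156/101
q_2 = 9 ≤ 39 < 101 = q_3, so the answer is 103/9.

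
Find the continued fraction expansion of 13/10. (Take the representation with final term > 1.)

13 = 1×10 + 3
10 = 3×3 + 1
3 = 3×1 + 0  (stop)
So 13/10 = [1; 3, 3].

[1; 3, 3]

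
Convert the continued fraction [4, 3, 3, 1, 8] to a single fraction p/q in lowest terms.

491/114

Fold from the inside: start with 8/1.
  1 + 1/8 = 9/8
  3 + 8/9 = 35/9
  3 + 9/35 = 114/35
  4 + 35/114 = 491/114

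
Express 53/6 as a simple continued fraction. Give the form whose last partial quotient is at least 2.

[8; 1, 5]

53 = 8*6 + 5
6 = 1*5 + 1
5 = 5*1 + 0  (stop)
So 53/6 = [8; 1, 5].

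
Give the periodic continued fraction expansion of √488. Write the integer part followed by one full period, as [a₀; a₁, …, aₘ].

a₀ = ⌊√488⌋ = 22.
With m₀=0, d₀=1 and mₖ₊₁ = dₖaₖ − mₖ, dₖ₊₁ = (n − mₖ₊₁²)/dₖ, aₖ₊₁ = ⌊(a₀+mₖ₊₁)/dₖ₊₁⌋:
  k=1: m=22, d=4, a=11
  k=2: m=22, d=1, a=44
d=1 and a=2a₀=44 at k=2, so the next step gives (m, d) = (22, 4) again — its k=1 value — and the period has length 2.

[22; 11, 44]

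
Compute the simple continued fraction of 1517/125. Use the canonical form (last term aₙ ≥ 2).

[12; 7, 2, 1, 5]

1517 = 12×125 + 17
125 = 7×17 + 6
17 = 2×6 + 5
6 = 1×5 + 1
5 = 5×1 + 0  (stop)
So 1517/125 = [12; 7, 2, 1, 5].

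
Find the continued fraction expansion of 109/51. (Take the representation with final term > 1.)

109 = 2×51 + 7
51 = 7×7 + 2
7 = 3×2 + 1
2 = 2×1 + 0  (stop)
So 109/51 = [2; 7, 3, 2].

[2; 7, 3, 2]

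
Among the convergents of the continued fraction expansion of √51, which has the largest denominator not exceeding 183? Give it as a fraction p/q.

√51 = [7; 7, 14, …] (period length 2).
Convergents:
  p_0/q_0 = 7/1
  p_1/q_1 = 50/7
  p_2/q_2 = 707/99
  p_3/q_3 = 4999/700
q_2 = 99 ≤ 183 < 700 = q_3, so the answer is 707/99.

707/99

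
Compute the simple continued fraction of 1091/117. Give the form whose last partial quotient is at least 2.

[9; 3, 12, 1, 2]

1091 = 9·117 + 38
117 = 3·38 + 3
38 = 12·3 + 2
3 = 1·2 + 1
2 = 2·1 + 0  (stop)
So 1091/117 = [9; 3, 12, 1, 2].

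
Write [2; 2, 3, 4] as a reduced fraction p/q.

73/30

Fold from the inside: start with 4/1.
  3 + 1/4 = 13/4
  2 + 4/13 = 30/13
  2 + 13/30 = 73/30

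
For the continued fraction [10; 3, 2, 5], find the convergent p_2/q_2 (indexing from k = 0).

72/7

Using pₖ = aₖpₖ₋₁ + pₖ₋₂, qₖ = aₖqₖ₋₁ + qₖ₋₂ (with p₋₁=1, p₋₂=0, q₋₁=0, q₋₂=1):
  k=0: a=10, p=10, q=1
  k=1: a=3, p=31, q=3
  k=2: a=2, p=72, q=7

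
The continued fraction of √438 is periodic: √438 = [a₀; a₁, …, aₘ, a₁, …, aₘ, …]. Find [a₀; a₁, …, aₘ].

[20; 1, 12, 1, 40]

a₀ = ⌊√438⌋ = 20.
With m₀=0, d₀=1 and mₖ₊₁ = dₖaₖ − mₖ, dₖ₊₁ = (n − mₖ₊₁²)/dₖ, aₖ₊₁ = ⌊(a₀+mₖ₊₁)/dₖ₊₁⌋:
  k=1: m=20, d=38, a=1
  k=2: m=18, d=3, a=12
  k=3: m=18, d=38, a=1
  k=4: m=20, d=1, a=40
d=1 and a=2a₀=40 at k=4, so the next step gives (m, d) = (20, 38) again — its k=1 value — and the period has length 4.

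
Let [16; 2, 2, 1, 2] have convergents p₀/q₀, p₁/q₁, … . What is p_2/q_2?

82/5

Using pₖ = aₖpₖ₋₁ + pₖ₋₂, qₖ = aₖqₖ₋₁ + qₖ₋₂ (with p₋₁=1, p₋₂=0, q₋₁=0, q₋₂=1):
  k=0: a=16, p=16, q=1
  k=1: a=2, p=33, q=2
  k=2: a=2, p=82, q=5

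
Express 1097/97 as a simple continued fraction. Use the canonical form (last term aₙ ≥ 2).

1097 = 11*97 + 30
97 = 3*30 + 7
30 = 4*7 + 2
7 = 3*2 + 1
2 = 2*1 + 0  (stop)
So 1097/97 = [11; 3, 4, 3, 2].

[11; 3, 4, 3, 2]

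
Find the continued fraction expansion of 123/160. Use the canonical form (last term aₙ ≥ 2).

123 = 0·160 + 123
160 = 1·123 + 37
123 = 3·37 + 12
37 = 3·12 + 1
12 = 12·1 + 0  (stop)
So 123/160 = [0; 1, 3, 3, 12].

[0; 1, 3, 3, 12]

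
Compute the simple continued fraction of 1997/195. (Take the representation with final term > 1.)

[10; 4, 6, 1, 2, 2]

1997 = 10*195 + 47
195 = 4*47 + 7
47 = 6*7 + 5
7 = 1*5 + 2
5 = 2*2 + 1
2 = 2*1 + 0  (stop)
So 1997/195 = [10; 4, 6, 1, 2, 2].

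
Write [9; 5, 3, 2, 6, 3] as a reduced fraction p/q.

6901/751

Using pₖ = aₖpₖ₋₁ + pₖ₋₂ and qₖ = aₖqₖ₋₁ + qₖ₋₂:
  k=0: a=9, p=9, q=1
  k=1: a=5, p=46, q=5
  k=2: a=3, p=147, q=16
  k=3: a=2, p=340, q=37
  k=4: a=6, p=2187, q=238
  k=5: a=3, p=6901, q=751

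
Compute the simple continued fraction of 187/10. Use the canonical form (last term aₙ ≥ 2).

[18; 1, 2, 3]

187 = 18·10 + 7
10 = 1·7 + 3
7 = 2·3 + 1
3 = 3·1 + 0  (stop)
So 187/10 = [18; 1, 2, 3].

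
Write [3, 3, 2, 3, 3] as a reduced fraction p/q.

Fold from the inside: start with 3/1.
  3 + 1/3 = 10/3
  2 + 3/10 = 23/10
  3 + 10/23 = 79/23
  3 + 23/79 = 260/79

260/79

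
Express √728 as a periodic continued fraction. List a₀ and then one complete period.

[26; 1, 52]

a₀ = ⌊√728⌋ = 26.
With m₀=0, d₀=1 and mₖ₊₁ = dₖaₖ − mₖ, dₖ₊₁ = (n − mₖ₊₁²)/dₖ, aₖ₊₁ = ⌊(a₀+mₖ₊₁)/dₖ₊₁⌋:
  k=1: m=26, d=52, a=1
  k=2: m=26, d=1, a=52
d=1 and a=2a₀=52 at k=2, so the next step gives (m, d) = (26, 52) again — its k=1 value — and the period has length 2.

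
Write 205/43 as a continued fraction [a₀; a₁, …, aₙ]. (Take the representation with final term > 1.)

205 = 4*43 + 33
43 = 1*33 + 10
33 = 3*10 + 3
10 = 3*3 + 1
3 = 3*1 + 0  (stop)
So 205/43 = [4; 1, 3, 3, 3].

[4; 1, 3, 3, 3]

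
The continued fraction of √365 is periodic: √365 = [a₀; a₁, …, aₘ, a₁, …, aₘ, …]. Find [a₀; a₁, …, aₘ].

a₀ = ⌊√365⌋ = 19.
With m₀=0, d₀=1 and mₖ₊₁ = dₖaₖ − mₖ, dₖ₊₁ = (n − mₖ₊₁²)/dₖ, aₖ₊₁ = ⌊(a₀+mₖ₊₁)/dₖ₊₁⌋:
  k=1: m=19, d=4, a=9
  k=2: m=17, d=19, a=1
  k=3: m=2, d=19, a=1
  k=4: m=17, d=4, a=9
  k=5: m=19, d=1, a=38
d=1 and a=2a₀=38 at k=5, so the next step gives (m, d) = (19, 4) again — its k=1 value — and the period has length 5.

[19; 9, 1, 1, 9, 38]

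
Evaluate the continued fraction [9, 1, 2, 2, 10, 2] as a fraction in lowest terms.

Using pₖ = aₖpₖ₋₁ + pₖ₋₂ and qₖ = aₖqₖ₋₁ + qₖ₋₂:
  k=0: a=9, p=9, q=1
  k=1: a=1, p=10, q=1
  k=2: a=2, p=29, q=3
  k=3: a=2, p=68, q=7
  k=4: a=10, p=709, q=73
  k=5: a=2, p=1486, q=153

1486/153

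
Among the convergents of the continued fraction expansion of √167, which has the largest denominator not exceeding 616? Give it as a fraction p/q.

4355/337

√167 = [12; 1, 11, 1, 24, …] (period length 4).
Convergents:
  p_0/q_0 = 12/1
  p_1/q_1 = 13/1
  p_2/q_2 = 155/12
  p_3/q_3 = 168/13
  p_4/q_4 = 4187/324
  p_5/q_5 = 4355/337
  p_6/q_6 = 52092/4031
q_5 = 337 ≤ 616 < 4031 = q_6, so the answer is 4355/337.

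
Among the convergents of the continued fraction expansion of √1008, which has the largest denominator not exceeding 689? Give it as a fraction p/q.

8096/255

√1008 = [31; 1, 2, 1, 62, …] (period length 4).
Convergents:
  p_0/q_0 = 31/1
  p_1/q_1 = 32/1
  p_2/q_2 = 95/3
  p_3/q_3 = 127/4
  p_4/q_4 = 7969/251
  p_5/q_5 = 8096/255
  p_6/q_6 = 24161/761
q_5 = 255 ≤ 689 < 761 = q_6, so the answer is 8096/255.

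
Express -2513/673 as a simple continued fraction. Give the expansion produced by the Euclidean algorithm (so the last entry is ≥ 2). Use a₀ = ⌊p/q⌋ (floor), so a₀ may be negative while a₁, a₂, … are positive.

[-4; 3, 1, 3, 6, 7]

-2513 = -4×673 + 179
673 = 3×179 + 136
179 = 1×136 + 43
136 = 3×43 + 7
43 = 6×7 + 1
7 = 7×1 + 0  (stop)
So -2513/673 = [-4; 3, 1, 3, 6, 7].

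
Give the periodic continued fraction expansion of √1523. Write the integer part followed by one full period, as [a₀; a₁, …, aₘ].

a₀ = ⌊√1523⌋ = 39.
With m₀=0, d₀=1 and mₖ₊₁ = dₖaₖ − mₖ, dₖ₊₁ = (n − mₖ₊₁²)/dₖ, aₖ₊₁ = ⌊(a₀+mₖ₊₁)/dₖ₊₁⌋:
  k=1: m=39, d=2, a=39
  k=2: m=39, d=1, a=78
d=1 and a=2a₀=78 at k=2, so the next step gives (m, d) = (39, 2) again — its k=1 value — and the period has length 2.

[39; 39, 78]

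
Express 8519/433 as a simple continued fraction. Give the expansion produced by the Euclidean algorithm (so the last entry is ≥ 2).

8519 = 19·433 + 292
433 = 1·292 + 141
292 = 2·141 + 10
141 = 14·10 + 1
10 = 10·1 + 0  (stop)
So 8519/433 = [19; 1, 2, 14, 10].

[19; 1, 2, 14, 10]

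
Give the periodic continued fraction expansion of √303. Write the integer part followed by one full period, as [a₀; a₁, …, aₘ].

[17; 2, 2, 5, 2, 2, 34]

a₀ = ⌊√303⌋ = 17.
With m₀=0, d₀=1 and mₖ₊₁ = dₖaₖ − mₖ, dₖ₊₁ = (n − mₖ₊₁²)/dₖ, aₖ₊₁ = ⌊(a₀+mₖ₊₁)/dₖ₊₁⌋:
  k=1: m=17, d=14, a=2
  k=2: m=11, d=13, a=2
  k=3: m=15, d=6, a=5
  k=4: m=15, d=13, a=2
  k=5: m=11, d=14, a=2
  k=6: m=17, d=1, a=34
d=1 and a=2a₀=34 at k=6, so the next step gives (m, d) = (17, 14) again — its k=1 value — and the period has length 6.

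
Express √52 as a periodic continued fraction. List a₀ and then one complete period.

[7; 4, 1, 2, 1, 4, 14]

a₀ = ⌊√52⌋ = 7.
With m₀=0, d₀=1 and mₖ₊₁ = dₖaₖ − mₖ, dₖ₊₁ = (n − mₖ₊₁²)/dₖ, aₖ₊₁ = ⌊(a₀+mₖ₊₁)/dₖ₊₁⌋:
  k=1: m=7, d=3, a=4
  k=2: m=5, d=9, a=1
  k=3: m=4, d=4, a=2
  k=4: m=4, d=9, a=1
  k=5: m=5, d=3, a=4
  k=6: m=7, d=1, a=14
d=1 and a=2a₀=14 at k=6, so the next step gives (m, d) = (7, 3) again — its k=1 value — and the period has length 6.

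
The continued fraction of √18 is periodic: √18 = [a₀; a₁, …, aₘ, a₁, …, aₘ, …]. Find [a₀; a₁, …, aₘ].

[4; 4, 8]

a₀ = ⌊√18⌋ = 4.
With m₀=0, d₀=1 and mₖ₊₁ = dₖaₖ − mₖ, dₖ₊₁ = (n − mₖ₊₁²)/dₖ, aₖ₊₁ = ⌊(a₀+mₖ₊₁)/dₖ₊₁⌋:
  k=1: m=4, d=2, a=4
  k=2: m=4, d=1, a=8
d=1 and a=2a₀=8 at k=2, so the next step gives (m, d) = (4, 2) again — its k=1 value — and the period has length 2.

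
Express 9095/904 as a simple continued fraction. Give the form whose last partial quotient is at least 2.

9095 = 10*904 + 55
904 = 16*55 + 24
55 = 2*24 + 7
24 = 3*7 + 3
7 = 2*3 + 1
3 = 3*1 + 0  (stop)
So 9095/904 = [10; 16, 2, 3, 2, 3].

[10; 16, 2, 3, 2, 3]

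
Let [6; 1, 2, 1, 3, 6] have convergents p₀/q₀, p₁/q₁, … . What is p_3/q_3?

27/4

Using pₖ = aₖpₖ₋₁ + pₖ₋₂, qₖ = aₖqₖ₋₁ + qₖ₋₂ (with p₋₁=1, p₋₂=0, q₋₁=0, q₋₂=1):
  k=0: a=6, p=6, q=1
  k=1: a=1, p=7, q=1
  k=2: a=2, p=20, q=3
  k=3: a=1, p=27, q=4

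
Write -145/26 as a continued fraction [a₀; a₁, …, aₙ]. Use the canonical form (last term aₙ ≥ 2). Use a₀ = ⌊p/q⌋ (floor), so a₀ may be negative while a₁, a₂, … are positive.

[-6; 2, 2, 1, 3]

-145 = -6·26 + 11
26 = 2·11 + 4
11 = 2·4 + 3
4 = 1·3 + 1
3 = 3·1 + 0  (stop)
So -145/26 = [-6; 2, 2, 1, 3].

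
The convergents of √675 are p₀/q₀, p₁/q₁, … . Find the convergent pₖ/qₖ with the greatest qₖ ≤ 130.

√675 = [25; 1, 50, …] (period length 2).
Convergents:
  p_0/q_0 = 25/1
  p_1/q_1 = 26/1
  p_2/q_2 = 1325/51
  p_3/q_3 = 1351/52
  p_4/q_4 = 68875/2651
q_3 = 52 ≤ 130 < 2651 = q_4, so the answer is 1351/52.

1351/52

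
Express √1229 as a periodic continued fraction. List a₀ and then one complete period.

[35; 17, 1, 1, 17, 70]

a₀ = ⌊√1229⌋ = 35.
With m₀=0, d₀=1 and mₖ₊₁ = dₖaₖ − mₖ, dₖ₊₁ = (n − mₖ₊₁²)/dₖ, aₖ₊₁ = ⌊(a₀+mₖ₊₁)/dₖ₊₁⌋:
  k=1: m=35, d=4, a=17
  k=2: m=33, d=35, a=1
  k=3: m=2, d=35, a=1
  k=4: m=33, d=4, a=17
  k=5: m=35, d=1, a=70
d=1 and a=2a₀=70 at k=5, so the next step gives (m, d) = (35, 4) again — its k=1 value — and the period has length 5.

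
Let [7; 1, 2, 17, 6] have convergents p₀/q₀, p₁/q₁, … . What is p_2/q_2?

Using pₖ = aₖpₖ₋₁ + pₖ₋₂, qₖ = aₖqₖ₋₁ + qₖ₋₂ (with p₋₁=1, p₋₂=0, q₋₁=0, q₋₂=1):
  k=0: a=7, p=7, q=1
  k=1: a=1, p=8, q=1
  k=2: a=2, p=23, q=3

23/3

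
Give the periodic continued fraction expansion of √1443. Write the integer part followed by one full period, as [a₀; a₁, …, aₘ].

a₀ = ⌊√1443⌋ = 37.
With m₀=0, d₀=1 and mₖ₊₁ = dₖaₖ − mₖ, dₖ₊₁ = (n − mₖ₊₁²)/dₖ, aₖ₊₁ = ⌊(a₀+mₖ₊₁)/dₖ₊₁⌋:
  k=1: m=37, d=74, a=1
  k=2: m=37, d=1, a=74
d=1 and a=2a₀=74 at k=2, so the next step gives (m, d) = (37, 74) again — its k=1 value — and the period has length 2.

[37; 1, 74]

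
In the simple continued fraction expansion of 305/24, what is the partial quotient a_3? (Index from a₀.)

2

305 = 12·24 + 17   →  a_0 = 12
24 = 1·17 + 7   →  a_1 = 1
17 = 2·7 + 3   →  a_2 = 2
7 = 2·3 + 1   →  a_3 = 2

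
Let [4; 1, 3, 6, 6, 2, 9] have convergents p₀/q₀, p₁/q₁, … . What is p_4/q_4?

Using pₖ = aₖpₖ₋₁ + pₖ₋₂, qₖ = aₖqₖ₋₁ + qₖ₋₂ (with p₋₁=1, p₋₂=0, q₋₁=0, q₋₂=1):
  k=0: a=4, p=4, q=1
  k=1: a=1, p=5, q=1
  k=2: a=3, p=19, q=4
  k=3: a=6, p=119, q=25
  k=4: a=6, p=733, q=154

733/154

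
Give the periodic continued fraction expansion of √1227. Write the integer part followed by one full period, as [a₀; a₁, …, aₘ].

[35; 35, 70]

a₀ = ⌊√1227⌋ = 35.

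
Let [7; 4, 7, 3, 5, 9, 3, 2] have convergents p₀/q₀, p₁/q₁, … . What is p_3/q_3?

659/91

Using pₖ = aₖpₖ₋₁ + pₖ₋₂, qₖ = aₖqₖ₋₁ + qₖ₋₂ (with p₋₁=1, p₋₂=0, q₋₁=0, q₋₂=1):
  k=0: a=7, p=7, q=1
  k=1: a=4, p=29, q=4
  k=2: a=7, p=210, q=29
  k=3: a=3, p=659, q=91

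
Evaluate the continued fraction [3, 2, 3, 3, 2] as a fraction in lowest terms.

182/53

Fold from the inside: start with 2/1.
  3 + 1/2 = 7/2
  3 + 2/7 = 23/7
  2 + 7/23 = 53/23
  3 + 23/53 = 182/53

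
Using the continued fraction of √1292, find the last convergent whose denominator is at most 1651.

√1292 = [35; 1, 16, 1, 70, …] (period length 4).
Convergents:
  p_0/q_0 = 35/1
  p_1/q_1 = 36/1
  p_2/q_2 = 611/17
  p_3/q_3 = 647/18
  p_4/q_4 = 45901/1277
  p_5/q_5 = 46548/1295
  p_6/q_6 = 790669/21997
q_5 = 1295 ≤ 1651 < 21997 = q_6, so the answer is 46548/1295.

46548/1295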